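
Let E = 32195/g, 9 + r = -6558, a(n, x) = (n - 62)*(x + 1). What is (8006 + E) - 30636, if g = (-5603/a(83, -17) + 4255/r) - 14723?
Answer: -16320881768122/721135799 ≈ -22632.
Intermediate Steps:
a(n, x) = (1 + x)*(-62 + n) (a(n, x) = (-62 + n)*(1 + x) = (1 + x)*(-62 + n))
r = -6567 (r = -9 - 6558 = -6567)
g = -3605678995/245168 (g = (-5603/(-62 + 83 - 62*(-17) + 83*(-17)) + 4255/(-6567)) - 14723 = (-5603/(-62 + 83 + 1054 - 1411) + 4255*(-1/6567)) - 14723 = (-5603/(-336) - 4255/6567) - 14723 = (-5603*(-1/336) - 4255/6567) - 14723 = (5603/336 - 4255/6567) - 14723 = 3929469/245168 - 14723 = -3605678995/245168 ≈ -14707.)
E = -1578636752/721135799 (E = 32195/(-3605678995/245168) = 32195*(-245168/3605678995) = -1578636752/721135799 ≈ -2.1891)
(8006 + E) - 30636 = (8006 - 1578636752/721135799) - 30636 = 5771834570042/721135799 - 30636 = -16320881768122/721135799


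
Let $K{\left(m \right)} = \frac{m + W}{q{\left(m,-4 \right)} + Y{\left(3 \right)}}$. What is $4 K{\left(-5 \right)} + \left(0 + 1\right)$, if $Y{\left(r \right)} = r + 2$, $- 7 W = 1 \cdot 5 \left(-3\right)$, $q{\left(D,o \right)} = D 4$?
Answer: $\frac{37}{21} \approx 1.7619$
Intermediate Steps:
$q{\left(D,o \right)} = 4 D$
$W = \frac{15}{7}$ ($W = - \frac{1 \cdot 5 \left(-3\right)}{7} = - \frac{5 \left(-3\right)}{7} = \left(- \frac{1}{7}\right) \left(-15\right) = \frac{15}{7} \approx 2.1429$)
$Y{\left(r \right)} = 2 + r$
$K{\left(m \right)} = \frac{\frac{15}{7} + m}{5 + 4 m}$ ($K{\left(m \right)} = \frac{m + \frac{15}{7}}{4 m + \left(2 + 3\right)} = \frac{\frac{15}{7} + m}{4 m + 5} = \frac{\frac{15}{7} + m}{5 + 4 m}$)
$4 K{\left(-5 \right)} + \left(0 + 1\right) = 4 \frac{15 + 7 \left(-5\right)}{7 \left(5 + 4 \left(-5\right)\right)} + \left(0 + 1\right) = 4 \frac{15 - 35}{7 \left(5 - 20\right)} + 1 = 4 \cdot \frac{1}{7} \frac{1}{-15} \left(-20\right) + 1 = 4 \cdot \frac{1}{7} \left(- \frac{1}{15}\right) \left(-20\right) + 1 = 4 \cdot \frac{4}{21} + 1 = \frac{16}{21} + 1 = \frac{37}{21}$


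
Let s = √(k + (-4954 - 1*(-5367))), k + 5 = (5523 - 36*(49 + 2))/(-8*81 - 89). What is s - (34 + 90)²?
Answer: -15376 + 3*√24321737/737 ≈ -15356.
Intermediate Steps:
k = -7372/737 (k = -5 + (5523 - 36*(49 + 2))/(-8*81 - 89) = -5 + (5523 - 36*51)/(-648 - 89) = -5 + (5523 - 1836)/(-737) = -5 + 3687*(-1/737) = -5 - 3687/737 = -7372/737 ≈ -10.003)
s = 3*√24321737/737 (s = √(-7372/737 + (-4954 - 1*(-5367))) = √(-7372/737 + (-4954 + 5367)) = √(-7372/737 + 413) = √(297009/737) = 3*√24321737/737 ≈ 20.075)
s - (34 + 90)² = 3*√24321737/737 - (34 + 90)² = 3*√24321737/737 - 1*124² = 3*√24321737/737 - 1*15376 = 3*√24321737/737 - 15376 = -15376 + 3*√24321737/737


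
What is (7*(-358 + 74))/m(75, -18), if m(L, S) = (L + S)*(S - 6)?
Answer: 497/342 ≈ 1.4532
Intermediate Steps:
m(L, S) = (-6 + S)*(L + S) (m(L, S) = (L + S)*(-6 + S) = (-6 + S)*(L + S))
(7*(-358 + 74))/m(75, -18) = (7*(-358 + 74))/((-18)² - 6*75 - 6*(-18) + 75*(-18)) = (7*(-284))/(324 - 450 + 108 - 1350) = -1988/(-1368) = -1988*(-1/1368) = 497/342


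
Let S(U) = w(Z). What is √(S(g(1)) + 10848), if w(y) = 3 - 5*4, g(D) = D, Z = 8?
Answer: √10831 ≈ 104.07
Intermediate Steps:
w(y) = -17 (w(y) = 3 - 20 = -17)
S(U) = -17
√(S(g(1)) + 10848) = √(-17 + 10848) = √10831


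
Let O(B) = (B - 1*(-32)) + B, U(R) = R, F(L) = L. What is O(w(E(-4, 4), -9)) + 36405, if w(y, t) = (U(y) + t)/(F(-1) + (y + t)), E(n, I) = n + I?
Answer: 182194/5 ≈ 36439.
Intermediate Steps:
E(n, I) = I + n
w(y, t) = (t + y)/(-1 + t + y) (w(y, t) = (y + t)/(-1 + (y + t)) = (t + y)/(-1 + (t + y)) = (t + y)/(-1 + t + y))
O(B) = 32 + 2*B (O(B) = (B + 32) + B = (32 + B) + B = 32 + 2*B)
O(w(E(-4, 4), -9)) + 36405 = (32 + 2*((-9 + (4 - 4))/(-1 - 9 + (4 - 4)))) + 36405 = (32 + 2*((-9 + 0)/(-1 - 9 + 0))) + 36405 = (32 + 2*(-9/(-10))) + 36405 = (32 + 2*(-⅒*(-9))) + 36405 = (32 + 2*(9/10)) + 36405 = (32 + 9/5) + 36405 = 169/5 + 36405 = 182194/5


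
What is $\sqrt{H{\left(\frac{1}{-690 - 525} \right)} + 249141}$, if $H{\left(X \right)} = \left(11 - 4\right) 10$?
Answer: $\sqrt{249211} \approx 499.21$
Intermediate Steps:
$H{\left(X \right)} = 70$ ($H{\left(X \right)} = 7 \cdot 10 = 70$)
$\sqrt{H{\left(\frac{1}{-690 - 525} \right)} + 249141} = \sqrt{70 + 249141} = \sqrt{249211}$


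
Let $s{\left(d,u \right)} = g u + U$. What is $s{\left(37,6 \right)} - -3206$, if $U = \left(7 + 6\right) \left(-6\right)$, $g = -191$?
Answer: $1982$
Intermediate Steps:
$U = -78$ ($U = 13 \left(-6\right) = -78$)
$s{\left(d,u \right)} = -78 - 191 u$ ($s{\left(d,u \right)} = - 191 u - 78 = -78 - 191 u$)
$s{\left(37,6 \right)} - -3206 = \left(-78 - 1146\right) - -3206 = \left(-78 - 1146\right) + 3206 = -1224 + 3206 = 1982$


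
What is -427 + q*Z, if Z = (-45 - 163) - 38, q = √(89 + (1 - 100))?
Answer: -427 - 246*I*√10 ≈ -427.0 - 777.92*I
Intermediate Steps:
q = I*√10 (q = √(89 - 99) = √(-10) = I*√10 ≈ 3.1623*I)
Z = -246 (Z = -208 - 38 = -246)
-427 + q*Z = -427 + (I*√10)*(-246) = -427 - 246*I*√10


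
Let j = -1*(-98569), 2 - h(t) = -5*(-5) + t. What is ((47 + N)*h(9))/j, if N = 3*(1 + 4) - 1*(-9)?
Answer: -2272/98569 ≈ -0.023050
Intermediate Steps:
h(t) = -23 - t (h(t) = 2 - (-5*(-5) + t) = 2 - (25 + t) = 2 + (-25 - t) = -23 - t)
j = 98569
N = 24 (N = 3*5 + 9 = 15 + 9 = 24)
((47 + N)*h(9))/j = ((47 + 24)*(-23 - 1*9))/98569 = (71*(-23 - 9))*(1/98569) = (71*(-32))*(1/98569) = -2272*1/98569 = -2272/98569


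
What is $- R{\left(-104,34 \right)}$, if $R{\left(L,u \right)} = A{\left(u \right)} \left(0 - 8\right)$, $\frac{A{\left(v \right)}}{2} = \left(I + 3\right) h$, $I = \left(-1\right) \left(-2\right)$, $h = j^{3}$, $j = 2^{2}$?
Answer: $5120$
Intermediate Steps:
$j = 4$
$h = 64$ ($h = 4^{3} = 64$)
$I = 2$
$A{\left(v \right)} = 640$ ($A{\left(v \right)} = 2 \left(2 + 3\right) 64 = 2 \cdot 5 \cdot 64 = 2 \cdot 320 = 640$)
$R{\left(L,u \right)} = -5120$ ($R{\left(L,u \right)} = 640 \left(0 - 8\right) = 640 \left(-8\right) = -5120$)
$- R{\left(-104,34 \right)} = \left(-1\right) \left(-5120\right) = 5120$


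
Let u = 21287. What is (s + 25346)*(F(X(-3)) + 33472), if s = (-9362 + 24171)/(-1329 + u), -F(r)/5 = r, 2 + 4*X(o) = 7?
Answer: 67717312890051/79832 ≈ 8.4825e+8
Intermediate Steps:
X(o) = 5/4 (X(o) = -½ + (¼)*7 = -½ + 7/4 = 5/4)
F(r) = -5*r
s = 14809/19958 (s = (-9362 + 24171)/(-1329 + 21287) = 14809/19958 ≈ 0.74201)
(s + 25346)*(F(X(-3)) + 33472) = (14809/19958 + 25346)*(-5*5/4 + 33472) = 505870277*(-25/4 + 33472)/19958 = (505870277/19958)*(133863/4) = 67717312890051/79832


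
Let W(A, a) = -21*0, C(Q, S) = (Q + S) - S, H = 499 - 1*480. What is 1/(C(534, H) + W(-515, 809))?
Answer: 1/534 ≈ 0.0018727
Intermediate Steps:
H = 19 (H = 499 - 480 = 19)
C(Q, S) = Q
W(A, a) = 0
1/(C(534, H) + W(-515, 809)) = 1/(534 + 0) = 1/534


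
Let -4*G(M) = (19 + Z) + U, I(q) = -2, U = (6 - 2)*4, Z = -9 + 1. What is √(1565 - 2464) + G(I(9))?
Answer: -27/4 + I*√899 ≈ -6.75 + 29.983*I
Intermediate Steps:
Z = -8
U = 16 (U = 4*4 = 16)
G(M) = -27/4 (G(M) = -((19 - 8) + 16)/4 = -(11 + 16)/4 = -¼*27 = -27/4)
√(1565 - 2464) + G(I(9)) = √(1565 - 2464) - 27/4 = √(-899) - 27/4 = I*√899 - 27/4 = -27/4 + I*√899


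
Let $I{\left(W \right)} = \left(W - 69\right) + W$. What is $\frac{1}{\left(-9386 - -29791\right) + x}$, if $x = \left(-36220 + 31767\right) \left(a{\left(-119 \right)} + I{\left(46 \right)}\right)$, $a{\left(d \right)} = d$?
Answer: $\frac{1}{447893} \approx 2.2327 \cdot 10^{-6}$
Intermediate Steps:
$I{\left(W \right)} = -69 + 2 W$ ($I{\left(W \right)} = \left(-69 + W\right) + W = -69 + 2 W$)
$x = 427488$ ($x = \left(-36220 + 31767\right) \left(-119 + \left(-69 + 2 \cdot 46\right)\right) = - 4453 \left(-119 + \left(-69 + 92\right)\right) = - 4453 \left(-119 + 23\right) = \left(-4453\right) \left(-96\right) = 427488$)
$\frac{1}{\left(-9386 - -29791\right) + x} = \frac{1}{\left(-9386 - -29791\right) + 427488} = \frac{1}{\left(-9386 + 29791\right) + 427488} = \frac{1}{20405 + 427488} = \frac{1}{447893}$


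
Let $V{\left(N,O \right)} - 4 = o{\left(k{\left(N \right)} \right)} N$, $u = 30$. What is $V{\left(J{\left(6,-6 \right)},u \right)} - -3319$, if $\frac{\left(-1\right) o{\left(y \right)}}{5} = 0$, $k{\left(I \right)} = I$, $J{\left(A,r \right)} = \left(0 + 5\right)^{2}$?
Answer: $3323$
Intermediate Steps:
$J{\left(A,r \right)} = 25$ ($J{\left(A,r \right)} = 5^{2} = 25$)
$o{\left(y \right)} = 0$ ($o{\left(y \right)} = \left(-5\right) 0 = 0$)
$V{\left(N,O \right)} = 4$ ($V{\left(N,O \right)} = 4 + 0 N = 4 + 0 = 4$)
$V{\left(J{\left(6,-6 \right)},u \right)} - -3319 = 4 - -3319 = 4 + 3319 = 3323$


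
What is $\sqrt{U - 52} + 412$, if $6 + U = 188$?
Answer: $412 + \sqrt{130} \approx 423.4$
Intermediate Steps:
$U = 182$ ($U = -6 + 188 = 182$)
$\sqrt{U - 52} + 412 = \sqrt{182 - 52} + 412 = \sqrt{130} + 412 = 412 + \sqrt{130}$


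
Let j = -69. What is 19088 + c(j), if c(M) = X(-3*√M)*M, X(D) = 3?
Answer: 18881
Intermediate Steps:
c(M) = 3*M
19088 + c(j) = 19088 + 3*(-69) = 19088 - 207 = 18881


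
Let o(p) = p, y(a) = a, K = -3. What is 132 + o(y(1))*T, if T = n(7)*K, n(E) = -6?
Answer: 150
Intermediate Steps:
T = 18 (T = -6*(-3) = 18)
132 + o(y(1))*T = 132 + 1*18 = 132 + 18 = 150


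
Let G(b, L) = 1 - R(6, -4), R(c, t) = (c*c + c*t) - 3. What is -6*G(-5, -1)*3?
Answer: 144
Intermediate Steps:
R(c, t) = -3 + c**2 + c*t (R(c, t) = (c**2 + c*t) - 3 = -3 + c**2 + c*t)
G(b, L) = -8 (G(b, L) = 1 - (-3 + 6**2 + 6*(-4)) = 1 - (-3 + 36 - 24) = 1 - 1*9 = 1 - 9 = -8)
-6*G(-5, -1)*3 = -6*(-8)*3 = 48*3 = 144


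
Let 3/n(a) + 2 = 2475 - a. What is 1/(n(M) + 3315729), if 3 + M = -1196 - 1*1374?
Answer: 1682/5577056179 ≈ 3.0159e-7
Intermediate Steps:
M = -2573 (M = -3 + (-1196 - 1*1374) = -3 + (-1196 - 1374) = -3 - 2570 = -2573)
n(a) = 3/(2473 - a) (n(a) = 3/(-2 + (2475 - a)) = 3/(2473 - a))
1/(n(M) + 3315729) = 1/(-3/(-2473 - 2573) + 3315729) = 1/(-3/(-5046) + 3315729) = 1/(-3*(-1/5046) + 3315729) = 1/(1/1682 + 3315729) = 1/(5577056179/1682) = 1682/5577056179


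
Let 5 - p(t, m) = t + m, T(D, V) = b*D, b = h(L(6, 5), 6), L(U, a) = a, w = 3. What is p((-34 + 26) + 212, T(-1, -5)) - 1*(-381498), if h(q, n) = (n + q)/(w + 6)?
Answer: 3431702/9 ≈ 3.8130e+5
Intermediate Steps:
h(q, n) = n/9 + q/9 (h(q, n) = (n + q)/(3 + 6) = (n + q)/9 = (n + q)*(⅑) = n/9 + q/9)
b = 11/9 (b = (⅑)*6 + (⅑)*5 = ⅔ + 5/9 = 11/9 ≈ 1.2222)
T(D, V) = 11*D/9
p(t, m) = 5 - m - t (p(t, m) = 5 - (t + m) = 5 - (m + t) = 5 + (-m - t) = 5 - m - t)
p((-34 + 26) + 212, T(-1, -5)) - 1*(-381498) = (5 - 11*(-1)/9 - ((-34 + 26) + 212)) - 1*(-381498) = (5 - 1*(-11/9) - (-8 + 212)) + 381498 = (5 + 11/9 - 1*204) + 381498 = (5 + 11/9 - 204) + 381498 = -1780/9 + 381498 = 3431702/9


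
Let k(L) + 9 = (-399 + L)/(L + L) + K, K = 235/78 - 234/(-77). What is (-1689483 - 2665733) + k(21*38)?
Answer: -52314887003/12012 ≈ -4.3552e+6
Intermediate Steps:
K = 36347/6006 (K = 235*(1/78) - 234*(-1/77) = 235/78 + 234/77 = 36347/6006 ≈ 6.0518)
k(L) = -17707/6006 + (-399 + L)/(2*L) (k(L) = -9 + ((-399 + L)/(L + L) + 36347/6006) = -9 + ((-399 + L)/((2*L)) + 36347/6006) = -9 + ((-399 + L)*(1/(2*L)) + 36347/6006) = -9 + ((-399 + L)/(2*L) + 36347/6006) = -9 + (36347/6006 + (-399 + L)/(2*L)) = -17707/6006 + (-399 + L)/(2*L))
(-1689483 - 2665733) + k(21*38) = (-1689483 - 2665733) + (-1198197 - 308784*38)/(6006*((21*38))) = -4355216 + (1/6006)*(-1198197 - 14704*798)/798 = -4355216 + (1/6006)*(1/798)*(-1198197 - 11733792) = -4355216 + (1/6006)*(1/798)*(-12931989) = -4355216 - 32411/12012 = -52314887003/12012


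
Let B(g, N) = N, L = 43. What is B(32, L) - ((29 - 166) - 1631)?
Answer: 1811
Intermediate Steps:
B(32, L) - ((29 - 166) - 1631) = 43 - ((29 - 166) - 1631) = 43 - (-137 - 1631) = 43 - 1*(-1768) = 43 + 1768 = 1811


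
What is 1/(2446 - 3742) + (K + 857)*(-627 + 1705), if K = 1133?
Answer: 2780205119/1296 ≈ 2.1452e+6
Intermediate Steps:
1/(2446 - 3742) + (K + 857)*(-627 + 1705) = 1/(2446 - 3742) + (1133 + 857)*(-627 + 1705) = 1/(-1296) + 1990*1078 = -1/1296 + 2145220 = 2780205119/1296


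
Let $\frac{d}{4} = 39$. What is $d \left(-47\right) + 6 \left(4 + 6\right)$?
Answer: $-7272$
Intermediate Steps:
$d = 156$ ($d = 4 \cdot 39 = 156$)
$d \left(-47\right) + 6 \left(4 + 6\right) = 156 \left(-47\right) + 6 \left(4 + 6\right) = -7332 + 6 \cdot 10 = -7332 + 60 = -7272$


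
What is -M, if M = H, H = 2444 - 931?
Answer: -1513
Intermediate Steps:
H = 1513
M = 1513
-M = -1*1513 = -1513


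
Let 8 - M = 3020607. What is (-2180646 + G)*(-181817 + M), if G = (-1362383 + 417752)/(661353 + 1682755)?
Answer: 4092423991808952996/586027 ≈ 6.9833e+12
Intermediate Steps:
M = -3020599 (M = 8 - 1*3020607 = 8 - 3020607 = -3020599)
G = -944631/2344108 ≈ -0.40298
(-2180646 + G)*(-181817 + M) = (-2180646 - 944631/2344108)*(-181817 - 3020599) = -5111670678399/2344108*(-3202416) = 4092423991808952996/586027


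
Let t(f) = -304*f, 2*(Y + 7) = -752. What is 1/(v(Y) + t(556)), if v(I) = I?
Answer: -1/169407 ≈ -5.9029e-6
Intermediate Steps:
Y = -383 (Y = -7 + (½)*(-752) = -7 - 376 = -383)
1/(v(Y) + t(556)) = 1/(-383 - 304*556) = 1/(-383 - 169024) = 1/(-169407) = -1/169407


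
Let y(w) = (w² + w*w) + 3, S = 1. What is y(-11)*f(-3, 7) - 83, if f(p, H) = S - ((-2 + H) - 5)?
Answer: 162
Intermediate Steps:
f(p, H) = 8 - H (f(p, H) = 1 - ((-2 + H) - 5) = 1 - (-7 + H) = 1 + (7 - H) = 8 - H)
y(w) = 3 + 2*w² (y(w) = (w² + w²) + 3 = 2*w² + 3 = 3 + 2*w²)
y(-11)*f(-3, 7) - 83 = (3 + 2*(-11)²)*(8 - 1*7) - 83 = (3 + 2*121)*(8 - 7) - 83 = (3 + 242)*1 - 83 = 245*1 - 83 = 245 - 83 = 162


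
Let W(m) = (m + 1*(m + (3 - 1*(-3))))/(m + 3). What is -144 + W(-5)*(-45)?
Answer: -234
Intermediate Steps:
W(m) = (6 + 2*m)/(3 + m) (W(m) = (m + 1*(m + (3 + 3)))/(3 + m) = (m + 1*(m + 6))/(3 + m) = (m + 1*(6 + m))/(3 + m) = (m + (6 + m))/(3 + m) = (6 + 2*m)/(3 + m))
-144 + W(-5)*(-45) = -144 + 2*(-45) = -144 - 90 = -234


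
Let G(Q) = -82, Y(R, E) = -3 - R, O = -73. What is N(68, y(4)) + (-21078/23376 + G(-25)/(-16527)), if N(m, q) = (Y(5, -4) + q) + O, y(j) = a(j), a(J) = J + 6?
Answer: -4629372511/64389192 ≈ -71.897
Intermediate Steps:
a(J) = 6 + J
y(j) = 6 + j
N(m, q) = -81 + q (N(m, q) = ((-3 - 1*5) + q) - 73 = ((-3 - 5) + q) - 73 = (-8 + q) - 73 = -81 + q)
N(68, y(4)) + (-21078/23376 + G(-25)/(-16527)) = (-81 + (6 + 4)) + (-21078/23376 - 82/(-16527)) = (-81 + 10) + (-21078*1/23376 - 82*(-1/16527)) = -71 + (-3513/3896 + 82/16527) = -71 - 57739879/64389192 = -4629372511/64389192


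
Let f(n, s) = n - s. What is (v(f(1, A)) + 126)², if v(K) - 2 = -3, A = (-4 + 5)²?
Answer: 15625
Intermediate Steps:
A = 1 (A = 1² = 1)
v(K) = -1 (v(K) = 2 - 3 = -1)
(v(f(1, A)) + 126)² = (-1 + 126)² = 125² = 15625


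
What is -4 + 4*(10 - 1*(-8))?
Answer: 68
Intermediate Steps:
-4 + 4*(10 - 1*(-8)) = -4 + 4*(10 + 8) = -4 + 4*18 = -4 + 72 = 68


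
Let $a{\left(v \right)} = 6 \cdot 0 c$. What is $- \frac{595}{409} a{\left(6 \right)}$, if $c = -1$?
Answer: $0$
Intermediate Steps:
$a{\left(v \right)} = 0$ ($a{\left(v \right)} = 6 \cdot 0 \left(-1\right) = 0 \left(-1\right) = 0$)
$- \frac{595}{409} a{\left(6 \right)} = - \frac{595}{409} \cdot 0 = \left(-595\right) \frac{1}{409} \cdot 0 = \left(- \frac{595}{409}\right) 0 = 0$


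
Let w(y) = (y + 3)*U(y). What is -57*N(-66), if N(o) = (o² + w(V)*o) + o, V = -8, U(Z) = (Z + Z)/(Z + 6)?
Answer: -395010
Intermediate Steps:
U(Z) = 2*Z/(6 + Z) (U(Z) = (2*Z)/(6 + Z) = 2*Z/(6 + Z))
w(y) = 2*y*(3 + y)/(6 + y) (w(y) = (y + 3)*(2*y/(6 + y)) = (3 + y)*(2*y/(6 + y)) = 2*y*(3 + y)/(6 + y))
N(o) = o² - 39*o (N(o) = (o² + (2*(-8)*(3 - 8)/(6 - 8))*o) + o = (o² + (2*(-8)*(-5)/(-2))*o) + o = (o² + (2*(-8)*(-½)*(-5))*o) + o = (o² - 40*o) + o = o² - 39*o)
-57*N(-66) = -(-3762)*(-39 - 66) = -(-3762)*(-105) = -57*6930 = -395010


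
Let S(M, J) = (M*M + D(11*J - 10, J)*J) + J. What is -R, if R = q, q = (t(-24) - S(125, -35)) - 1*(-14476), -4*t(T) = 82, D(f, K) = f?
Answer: 29919/2 ≈ 14960.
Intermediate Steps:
t(T) = -41/2 (t(T) = -¼*82 = -41/2)
S(M, J) = J + M² + J*(-10 + 11*J) (S(M, J) = (M*M + (11*J - 10)*J) + J = (M² + (-10 + 11*J)*J) + J = (M² + J*(-10 + 11*J)) + J = J + M² + J*(-10 + 11*J))
q = -29919/2 (q = (-41/2 - (-35 + 125² - 35*(-10 + 11*(-35)))) - 1*(-14476) = (-41/2 - (-35 + 15625 - 35*(-10 - 385))) + 14476 = (-41/2 - (-35 + 15625 - 35*(-395))) + 14476 = (-41/2 - (-35 + 15625 + 13825)) + 14476 = (-41/2 - 1*29415) + 14476 = (-41/2 - 29415) + 14476 = -58871/2 + 14476 = -29919/2 ≈ -14960.)
R = -29919/2 ≈ -14960.
-R = -1*(-29919/2) = 29919/2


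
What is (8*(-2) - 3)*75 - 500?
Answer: -1925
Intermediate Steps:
(8*(-2) - 3)*75 - 500 = (-16 - 3)*75 - 500 = -19*75 - 500 = -1425 - 500 = -1925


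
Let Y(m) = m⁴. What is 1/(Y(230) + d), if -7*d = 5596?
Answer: 7/19588864404 ≈ 3.5735e-10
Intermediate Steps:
d = -5596/7 (d = -⅐*5596 = -5596/7 ≈ -799.43)
1/(Y(230) + d) = 1/(230⁴ - 5596/7) = 1/(2798410000 - 5596/7) = 1/(19588864404/7) = 7/19588864404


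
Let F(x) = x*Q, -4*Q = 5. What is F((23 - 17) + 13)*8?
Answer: -190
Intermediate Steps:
Q = -5/4 (Q = -1/4*5 = -5/4 ≈ -1.2500)
F(x) = -5*x/4 (F(x) = x*(-5/4) = -5*x/4)
F((23 - 17) + 13)*8 = -5*((23 - 17) + 13)/4*8 = -5*(6 + 13)/4*8 = -5/4*19*8 = -95/4*8 = -190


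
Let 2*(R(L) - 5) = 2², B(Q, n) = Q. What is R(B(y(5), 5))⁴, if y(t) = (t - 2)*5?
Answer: 2401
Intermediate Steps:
y(t) = -10 + 5*t (y(t) = (-2 + t)*5 = -10 + 5*t)
R(L) = 7 (R(L) = 5 + (½)*2² = 5 + (½)*4 = 5 + 2 = 7)
R(B(y(5), 5))⁴ = 7⁴ = 2401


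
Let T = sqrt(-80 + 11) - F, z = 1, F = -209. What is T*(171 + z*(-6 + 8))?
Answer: 36157 + 173*I*sqrt(69) ≈ 36157.0 + 1437.0*I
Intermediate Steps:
T = 209 + I*sqrt(69) (T = sqrt(-80 + 11) - 1*(-209) = sqrt(-69) + 209 = I*sqrt(69) + 209 = 209 + I*sqrt(69) ≈ 209.0 + 8.3066*I)
T*(171 + z*(-6 + 8)) = (209 + I*sqrt(69))*(171 + 1*(-6 + 8)) = (209 + I*sqrt(69))*(171 + 1*2) = (209 + I*sqrt(69))*(171 + 2) = (209 + I*sqrt(69))*173 = 36157 + 173*I*sqrt(69)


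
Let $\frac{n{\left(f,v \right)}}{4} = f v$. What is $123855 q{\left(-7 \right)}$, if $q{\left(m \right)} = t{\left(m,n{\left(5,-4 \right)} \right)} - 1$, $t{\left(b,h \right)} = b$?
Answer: $-990840$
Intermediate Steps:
$n{\left(f,v \right)} = 4 f v$
$q{\left(m \right)} = -1 + m$ ($q{\left(m \right)} = m - 1 = -1 + m$)
$123855 q{\left(-7 \right)} = 123855 \left(-1 - 7\right) = 123855 \left(-8\right) = -990840$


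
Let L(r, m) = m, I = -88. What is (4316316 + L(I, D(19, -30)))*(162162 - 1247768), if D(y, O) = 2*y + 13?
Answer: -4685873913402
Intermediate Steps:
D(y, O) = 13 + 2*y
(4316316 + L(I, D(19, -30)))*(162162 - 1247768) = (4316316 + (13 + 2*19))*(162162 - 1247768) = (4316316 + (13 + 38))*(-1085606) = (4316316 + 51)*(-1085606) = 4316367*(-1085606) = -4685873913402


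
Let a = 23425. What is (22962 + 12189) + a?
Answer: 58576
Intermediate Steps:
(22962 + 12189) + a = (22962 + 12189) + 23425 = 35151 + 23425 = 58576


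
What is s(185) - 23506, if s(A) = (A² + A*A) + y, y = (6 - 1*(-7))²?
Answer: 45113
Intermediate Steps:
y = 169 (y = (6 + 7)² = 13² = 169)
s(A) = 169 + 2*A² (s(A) = (A² + A*A) + 169 = (A² + A²) + 169 = 2*A² + 169 = 169 + 2*A²)
s(185) - 23506 = (169 + 2*185²) - 23506 = (169 + 2*34225) - 23506 = (169 + 68450) - 23506 = 68619 - 23506 = 45113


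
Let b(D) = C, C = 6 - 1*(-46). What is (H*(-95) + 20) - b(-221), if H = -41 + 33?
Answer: 728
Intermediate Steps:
C = 52 (C = 6 + 46 = 52)
b(D) = 52
H = -8
(H*(-95) + 20) - b(-221) = (-8*(-95) + 20) - 1*52 = (760 + 20) - 52 = 780 - 52 = 728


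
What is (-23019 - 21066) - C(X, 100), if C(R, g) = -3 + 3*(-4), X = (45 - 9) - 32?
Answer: -44070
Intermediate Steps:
X = 4 (X = 36 - 32 = 4)
C(R, g) = -15 (C(R, g) = -3 - 12 = -15)
(-23019 - 21066) - C(X, 100) = (-23019 - 21066) - 1*(-15) = -44085 + 15 = -44070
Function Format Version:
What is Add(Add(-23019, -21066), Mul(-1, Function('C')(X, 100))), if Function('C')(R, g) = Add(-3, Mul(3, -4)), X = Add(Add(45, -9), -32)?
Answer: -44070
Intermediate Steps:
X = 4 (X = Add(36, -32) = 4)
Function('C')(R, g) = -15 (Function('C')(R, g) = Add(-3, -12) = -15)
Add(Add(-23019, -21066), Mul(-1, Function('C')(X, 100))) = Add(Add(-23019, -21066), Mul(-1, -15)) = Add(-44085, 15) = -44070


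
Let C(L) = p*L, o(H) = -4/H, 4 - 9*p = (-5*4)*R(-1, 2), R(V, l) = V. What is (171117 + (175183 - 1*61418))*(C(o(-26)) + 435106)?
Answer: 1115584106180/9 ≈ 1.2395e+11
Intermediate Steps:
p = -16/9 (p = 4/9 - (-5*4)*(-1)/9 = 4/9 - (-20)*(-1)/9 = 4/9 - ⅑*20 = 4/9 - 20/9 = -16/9 ≈ -1.7778)
C(L) = -16*L/9
(171117 + (175183 - 1*61418))*(C(o(-26)) + 435106) = (171117 + (175183 - 1*61418))*(-(-64)/(9*(-26)) + 435106) = (171117 + (175183 - 61418))*(-(-64)*(-1)/(9*26) + 435106) = (171117 + 113765)*(-16/9*2/13 + 435106) = 284882*(-32/117 + 435106) = 284882*(50907370/117) = 1115584106180/9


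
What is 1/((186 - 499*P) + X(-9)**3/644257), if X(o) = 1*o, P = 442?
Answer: -644257/141976204333 ≈ -4.5378e-6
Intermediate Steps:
X(o) = o
1/((186 - 499*P) + X(-9)**3/644257) = 1/((186 - 499*442) + (-9)**3/644257) = 1/((186 - 220558) - 729*1/644257) = 1/(-220372 - 729/644257) = 1/(-141976204333/644257) = -644257/141976204333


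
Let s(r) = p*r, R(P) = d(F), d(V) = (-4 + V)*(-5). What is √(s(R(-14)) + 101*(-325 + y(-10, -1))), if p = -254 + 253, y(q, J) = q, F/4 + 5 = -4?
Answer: I*√34035 ≈ 184.49*I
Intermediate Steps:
F = -36 (F = -20 + 4*(-4) = -20 - 16 = -36)
d(V) = 20 - 5*V
p = -1
R(P) = 200 (R(P) = 20 - 5*(-36) = 20 + 180 = 200)
s(r) = -r
√(s(R(-14)) + 101*(-325 + y(-10, -1))) = √(-1*200 + 101*(-325 - 10)) = √(-200 + 101*(-335)) = √(-200 - 33835) = √(-34035) = I*√34035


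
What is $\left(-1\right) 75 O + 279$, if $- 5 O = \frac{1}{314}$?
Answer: $\frac{87621}{314} \approx 279.05$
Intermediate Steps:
$O = - \frac{1}{1570}$ ($O = - \frac{1}{5 \cdot 314} = \left(- \frac{1}{5}\right) \frac{1}{314} = - \frac{1}{1570} \approx -0.00063694$)
$\left(-1\right) 75 O + 279 = \left(-1\right) 75 \left(- \frac{1}{1570}\right) + 279 = \left(-75\right) \left(- \frac{1}{1570}\right) + 279 = \frac{15}{314} + 279 = \frac{87621}{314}$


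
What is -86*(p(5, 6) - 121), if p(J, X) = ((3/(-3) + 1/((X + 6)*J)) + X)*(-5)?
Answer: 75379/6 ≈ 12563.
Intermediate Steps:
p(J, X) = 5 - 5*X - 5/(J*(6 + X)) (p(J, X) = ((3*(-1/3) + 1/((6 + X)*J)) + X)*(-5) = ((-1 + 1/(J*(6 + X))) + X)*(-5) = (-1 + X + 1/(J*(6 + X)))*(-5) = 5 - 5*X - 5/(J*(6 + X)))
-86*(p(5, 6) - 121) = -86*(5*(-1 + 6*5 - 1*5*6**2 - 5*5*6)/(5*(6 + 6)) - 121) = -86*(5*(1/5)*(-1 + 30 - 1*5*36 - 150)/12 - 121) = -86*(5*(1/5)*(1/12)*(-1 + 30 - 180 - 150) - 121) = -86*(5*(1/5)*(1/12)*(-301) - 121) = -86*(-301/12 - 121) = -86*(-1753/12) = 75379/6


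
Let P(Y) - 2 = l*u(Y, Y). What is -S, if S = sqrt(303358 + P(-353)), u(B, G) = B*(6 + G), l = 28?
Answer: -2*sqrt(933277) ≈ -1932.1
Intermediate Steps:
P(Y) = 2 + 28*Y*(6 + Y) (P(Y) = 2 + 28*(Y*(6 + Y)) = 2 + 28*Y*(6 + Y))
S = 2*sqrt(933277) (S = sqrt(303358 + (2 + 28*(-353)*(6 - 353))) = sqrt(303358 + (2 + 28*(-353)*(-347))) = sqrt(303358 + (2 + 3429748)) = sqrt(303358 + 3429750) = sqrt(3733108) = 2*sqrt(933277) ≈ 1932.1)
-S = -2*sqrt(933277)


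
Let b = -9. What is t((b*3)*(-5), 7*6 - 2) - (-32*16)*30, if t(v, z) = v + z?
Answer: 15535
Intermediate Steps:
t((b*3)*(-5), 7*6 - 2) - (-32*16)*30 = (-9*3*(-5) + (7*6 - 2)) - (-32*16)*30 = (-27*(-5) + (42 - 2)) - (-512)*30 = (135 + 40) - 1*(-15360) = 175 + 15360 = 15535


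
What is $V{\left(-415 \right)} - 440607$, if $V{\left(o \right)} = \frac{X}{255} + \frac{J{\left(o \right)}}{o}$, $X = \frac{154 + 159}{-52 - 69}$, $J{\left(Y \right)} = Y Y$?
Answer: $- \frac{13607734123}{30855} \approx -4.4102 \cdot 10^{5}$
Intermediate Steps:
$J{\left(Y \right)} = Y^{2}$
$X = - \frac{313}{121}$ ($X = \frac{313}{-121} = 313 \left(- \frac{1}{121}\right) = - \frac{313}{121} \approx -2.5868$)
$V{\left(o \right)} = - \frac{313}{30855} + o$ ($V{\left(o \right)} = - \frac{313}{121 \cdot 255} + \frac{o^{2}}{o} = \left(- \frac{313}{121}\right) \frac{1}{255} + o = - \frac{313}{30855} + o$)
$V{\left(-415 \right)} - 440607 = \left(- \frac{313}{30855} - 415\right) - 440607 = - \frac{12805138}{30855} - 440607 = - \frac{13607734123}{30855}$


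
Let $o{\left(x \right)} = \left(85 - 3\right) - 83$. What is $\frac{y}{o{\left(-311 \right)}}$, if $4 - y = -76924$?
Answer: $-76928$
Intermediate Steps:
$y = 76928$ ($y = 4 - -76924 = 4 + 76924 = 76928$)
$o{\left(x \right)} = -1$ ($o{\left(x \right)} = 82 - 83 = -1$)
$\frac{y}{o{\left(-311 \right)}} = \frac{76928}{-1} = 76928 \left(-1\right) = -76928$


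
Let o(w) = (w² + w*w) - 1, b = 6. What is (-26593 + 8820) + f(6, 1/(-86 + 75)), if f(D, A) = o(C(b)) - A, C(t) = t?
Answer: -194721/11 ≈ -17702.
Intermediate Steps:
o(w) = -1 + 2*w² (o(w) = (w² + w²) - 1 = 2*w² - 1 = -1 + 2*w²)
f(D, A) = 71 - A (f(D, A) = (-1 + 2*6²) - A = (-1 + 2*36) - A = (-1 + 72) - A = 71 - A)
(-26593 + 8820) + f(6, 1/(-86 + 75)) = (-26593 + 8820) + (71 - 1/(-86 + 75)) = -17773 + (71 - 1/(-11)) = -17773 + (71 - 1*(-1/11)) = -17773 + (71 + 1/11) = -17773 + 782/11 = -194721/11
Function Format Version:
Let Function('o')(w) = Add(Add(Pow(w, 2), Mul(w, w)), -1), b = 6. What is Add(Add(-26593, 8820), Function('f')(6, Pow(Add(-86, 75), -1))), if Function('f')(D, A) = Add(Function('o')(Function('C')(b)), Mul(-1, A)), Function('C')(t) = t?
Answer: Rational(-194721, 11) ≈ -17702.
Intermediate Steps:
Function('o')(w) = Add(-1, Mul(2, Pow(w, 2))) (Function('o')(w) = Add(Add(Pow(w, 2), Pow(w, 2)), -1) = Add(Mul(2, Pow(w, 2)), -1) = Add(-1, Mul(2, Pow(w, 2))))
Function('f')(D, A) = Add(71, Mul(-1, A)) (Function('f')(D, A) = Add(Add(-1, Mul(2, Pow(6, 2))), Mul(-1, A)) = Add(Add(-1, Mul(2, 36)), Mul(-1, A)) = Add(Add(-1, 72), Mul(-1, A)) = Add(71, Mul(-1, A)))
Add(Add(-26593, 8820), Function('f')(6, Pow(Add(-86, 75), -1))) = Add(Add(-26593, 8820), Add(71, Mul(-1, Pow(Add(-86, 75), -1)))) = Add(-17773, Add(71, Mul(-1, Pow(-11, -1)))) = Add(-17773, Add(71, Mul(-1, Rational(-1, 11)))) = Add(-17773, Add(71, Rational(1, 11))) = Add(-17773, Rational(782, 11)) = Rational(-194721, 11)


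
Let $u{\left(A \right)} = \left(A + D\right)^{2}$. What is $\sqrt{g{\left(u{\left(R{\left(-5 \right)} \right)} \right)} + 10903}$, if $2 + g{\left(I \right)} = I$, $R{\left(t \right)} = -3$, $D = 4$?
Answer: $\sqrt{10902} \approx 104.41$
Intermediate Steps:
$u{\left(A \right)} = \left(4 + A\right)^{2}$ ($u{\left(A \right)} = \left(A + 4\right)^{2} = \left(4 + A\right)^{2}$)
$g{\left(I \right)} = -2 + I$
$\sqrt{g{\left(u{\left(R{\left(-5 \right)} \right)} \right)} + 10903} = \sqrt{\left(-2 + \left(4 - 3\right)^{2}\right) + 10903} = \sqrt{\left(-2 + 1^{2}\right) + 10903} = \sqrt{\left(-2 + 1\right) + 10903} = \sqrt{-1 + 10903} = \sqrt{10902}$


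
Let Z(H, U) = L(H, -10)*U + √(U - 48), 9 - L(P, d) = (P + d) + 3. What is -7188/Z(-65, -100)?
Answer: 14555700/16402537 + 3594*I*√37/16402537 ≈ 0.88741 + 0.0013328*I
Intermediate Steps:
L(P, d) = 6 - P - d (L(P, d) = 9 - ((P + d) + 3) = 9 - (3 + P + d) = 9 + (-3 - P - d) = 6 - P - d)
Z(H, U) = √(-48 + U) + U*(16 - H) (Z(H, U) = (6 - H - 1*(-10))*U + √(U - 48) = (6 - H + 10)*U + √(-48 + U) = (16 - H)*U + √(-48 + U) = U*(16 - H) + √(-48 + U) = √(-48 + U) + U*(16 - H))
-7188/Z(-65, -100) = -7188/(√(-48 - 100) - 1*(-100)*(-16 - 65)) = -7188/(√(-148) - 1*(-100)*(-81)) = -7188/(2*I*√37 - 8100) = -7188/(-8100 + 2*I*√37)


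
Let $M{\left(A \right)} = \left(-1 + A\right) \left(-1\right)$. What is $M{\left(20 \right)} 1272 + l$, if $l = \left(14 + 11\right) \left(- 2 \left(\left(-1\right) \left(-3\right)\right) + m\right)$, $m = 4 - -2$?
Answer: $-24168$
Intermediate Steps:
$M{\left(A \right)} = 1 - A$
$m = 6$ ($m = 4 + 2 = 6$)
$l = 0$ ($l = \left(14 + 11\right) \left(- 2 \left(\left(-1\right) \left(-3\right)\right) + 6\right) = 25 \left(\left(-2\right) 3 + 6\right) = 25 \left(-6 + 6\right) = 25 \cdot 0 = 0$)
$M{\left(20 \right)} 1272 + l = \left(1 - 20\right) 1272 + 0 = \left(-19\right) 1272 + 0 = -24168 + 0 = -24168$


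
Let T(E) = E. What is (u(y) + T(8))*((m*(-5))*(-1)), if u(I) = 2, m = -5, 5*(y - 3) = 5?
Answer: -250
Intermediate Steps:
y = 4 (y = 3 + (1/5)*5 = 3 + 1 = 4)
(u(y) + T(8))*((m*(-5))*(-1)) = (2 + 8)*(-5*(-5)*(-1)) = 10*(25*(-1)) = 10*(-25) = -250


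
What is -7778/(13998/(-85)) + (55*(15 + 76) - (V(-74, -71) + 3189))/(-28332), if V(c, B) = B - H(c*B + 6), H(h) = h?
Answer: 3105181909/66098556 ≈ 46.978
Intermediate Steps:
V(c, B) = -6 + B - B*c (V(c, B) = B - (c*B + 6) = B - (B*c + 6) = B - (6 + B*c) = B + (-6 - B*c) = -6 + B - B*c)
-7778/(13998/(-85)) + (55*(15 + 76) - (V(-74, -71) + 3189))/(-28332) = -7778/(13998/(-85)) + (55*(15 + 76) - ((-6 - 71 - 1*(-71)*(-74)) + 3189))/(-28332) = -7778/(13998*(-1/85)) + (55*91 - ((-6 - 71 - 5254) + 3189))*(-1/28332) = -7778/(-13998/85) + (5005 - (-5331 + 3189))*(-1/28332) = -7778*(-85/13998) + (5005 - 1*(-2142))*(-1/28332) = 330565/6999 + (5005 + 2142)*(-1/28332) = 330565/6999 + 7147*(-1/28332) = 330565/6999 - 7147/28332 = 3105181909/66098556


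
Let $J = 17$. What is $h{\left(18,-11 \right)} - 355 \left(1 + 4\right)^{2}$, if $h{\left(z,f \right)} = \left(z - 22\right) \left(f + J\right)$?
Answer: $-8899$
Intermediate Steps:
$h{\left(z,f \right)} = \left(-22 + z\right) \left(17 + f\right)$ ($h{\left(z,f \right)} = \left(z - 22\right) \left(f + 17\right) = \left(-22 + z\right) \left(17 + f\right)$)
$h{\left(18,-11 \right)} - 355 \left(1 + 4\right)^{2} = \left(-374 - -242 + 17 \cdot 18 - 198\right) - 355 \left(1 + 4\right)^{2} = \left(-374 + 242 + 306 - 198\right) - 355 \cdot 5^{2} = -24 - 8875 = -8899$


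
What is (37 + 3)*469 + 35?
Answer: 18795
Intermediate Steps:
(37 + 3)*469 + 35 = 40*469 + 35 = 18760 + 35 = 18795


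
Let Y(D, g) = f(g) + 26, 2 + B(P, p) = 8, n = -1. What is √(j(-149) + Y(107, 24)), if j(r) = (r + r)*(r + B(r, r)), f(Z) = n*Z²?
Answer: 4*√2629 ≈ 205.10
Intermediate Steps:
f(Z) = -Z²
B(P, p) = 6 (B(P, p) = -2 + 8 = 6)
Y(D, g) = 26 - g² (Y(D, g) = -g² + 26 = 26 - g²)
j(r) = 2*r*(6 + r) (j(r) = (r + r)*(r + 6) = (2*r)*(6 + r) = 2*r*(6 + r))
√(j(-149) + Y(107, 24)) = √(2*(-149)*(6 - 149) + (26 - 1*24²)) = √(2*(-149)*(-143) + (26 - 1*576)) = √(42614 + (26 - 576)) = √(42614 - 550) = √42064 = 4*√2629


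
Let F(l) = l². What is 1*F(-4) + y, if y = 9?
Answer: 25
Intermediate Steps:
1*F(-4) + y = 1*(-4)² + 9 = 1*16 + 9 = 16 + 9 = 25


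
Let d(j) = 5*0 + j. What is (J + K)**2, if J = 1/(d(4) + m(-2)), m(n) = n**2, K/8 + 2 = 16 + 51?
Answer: 17313921/64 ≈ 2.7053e+5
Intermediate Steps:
K = 520 (K = -16 + 8*(16 + 51) = -16 + 8*67 = -16 + 536 = 520)
d(j) = j (d(j) = 0 + j = j)
J = 1/8 (J = 1/(4 + (-2)**2) = 1/(4 + 4) = 1/8 ≈ 0.12500)
(J + K)**2 = (1/8 + 520)**2 = (4161/8)**2 = 17313921/64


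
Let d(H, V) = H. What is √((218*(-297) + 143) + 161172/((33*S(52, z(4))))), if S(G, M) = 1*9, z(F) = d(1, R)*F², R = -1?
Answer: I*√576543/3 ≈ 253.1*I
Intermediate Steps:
z(F) = F² (z(F) = 1*F² = F²)
S(G, M) = 9
√((218*(-297) + 143) + 161172/((33*S(52, z(4))))) = √((218*(-297) + 143) + 161172/((33*9))) = √((-64746 + 143) + 161172/297) = √(-64603 + 161172*(1/297)) = √(-64603 + 1628/3) = √(-192181/3) = I*√576543/3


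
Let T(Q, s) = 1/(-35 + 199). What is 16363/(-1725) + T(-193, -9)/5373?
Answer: -4806205237/506673900 ≈ -9.4858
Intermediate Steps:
T(Q, s) = 1/164
16363/(-1725) + T(-193, -9)/5373 = 16363/(-1725) + (1/164)/5373 = 16363*(-1/1725) + (1/164)*(1/5373) = -16363/1725 + 1/881172 = -4806205237/506673900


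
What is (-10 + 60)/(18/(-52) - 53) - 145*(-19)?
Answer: 3819885/1387 ≈ 2754.1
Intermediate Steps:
(-10 + 60)/(18/(-52) - 53) - 145*(-19) = 50/(18*(-1/52) - 53) + 2755 = 50/(-9/26 - 53) + 2755 = 50/(-1387/26) + 2755 = 50*(-26/1387) + 2755 = -1300/1387 + 2755 = 3819885/1387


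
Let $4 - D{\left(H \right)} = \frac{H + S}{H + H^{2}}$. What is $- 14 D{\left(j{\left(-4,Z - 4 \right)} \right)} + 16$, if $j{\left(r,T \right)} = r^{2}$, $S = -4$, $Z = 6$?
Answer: $- \frac{1339}{34} \approx -39.382$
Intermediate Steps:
$D{\left(H \right)} = 4 - \frac{-4 + H}{H + H^{2}}$ ($D{\left(H \right)} = 4 - \frac{H - 4}{H + H^{2}} = 4 - \frac{-4 + H}{H + H^{2}}$)
$- 14 D{\left(j{\left(-4,Z - 4 \right)} \right)} + 16 = - 14 \frac{4 + 3 \left(-4\right)^{2} + 4 \left(\left(-4\right)^{2}\right)^{2}}{\left(-4\right)^{2} \left(1 + \left(-4\right)^{2}\right)} + 16 = - 14 \frac{4 + 3 \cdot 16 + 4 \cdot 16^{2}}{16 \left(1 + 16\right)} + 16 = - 14 \frac{4 + 48 + 4 \cdot 256}{16 \cdot 17} + 16 = - 14 \cdot \frac{1}{16} \cdot \frac{1}{17} \left(4 + 48 + 1024\right) + 16 = - 14 \cdot \frac{1}{16} \cdot \frac{1}{17} \cdot 1076 + 16 = \left(-14\right) \frac{269}{68} + 16 = - \frac{1883}{34} + 16 = - \frac{1339}{34}$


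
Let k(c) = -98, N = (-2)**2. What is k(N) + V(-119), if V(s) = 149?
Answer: 51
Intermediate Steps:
N = 4
k(N) + V(-119) = -98 + 149 = 51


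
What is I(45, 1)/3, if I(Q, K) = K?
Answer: ⅓ ≈ 0.33333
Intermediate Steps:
I(45, 1)/3 = 1/3 = (⅓)*1 = ⅓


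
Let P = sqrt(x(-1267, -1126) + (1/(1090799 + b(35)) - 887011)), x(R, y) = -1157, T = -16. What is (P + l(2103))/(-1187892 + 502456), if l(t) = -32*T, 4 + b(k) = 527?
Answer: -128/171359 - I*sqrt(117532624187243510)/249343795464 ≈ -0.00074697 - 0.0013749*I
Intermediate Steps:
b(k) = 523 (b(k) = -4 + 527 = 523)
l(t) = 512 (l(t) = -32*(-16) = 512)
P = I*sqrt(117532624187243510)/363774 (P = sqrt(-1157 + (1/(1090799 + 523) - 887011)) = sqrt(-1157 + (1/1091322 - 887011)) = sqrt(-1157 - 968014618541/1091322) = sqrt(-969277278095/1091322) = I*sqrt(117532624187243510)/363774 ≈ 942.43*I)
(P + l(2103))/(-1187892 + 502456) = (I*sqrt(117532624187243510)/363774 + 512)/(-1187892 + 502456) = (512 + I*sqrt(117532624187243510)/363774)/(-685436) = (512 + I*sqrt(117532624187243510)/363774)*(-1/685436) = -128/171359 - I*sqrt(117532624187243510)/249343795464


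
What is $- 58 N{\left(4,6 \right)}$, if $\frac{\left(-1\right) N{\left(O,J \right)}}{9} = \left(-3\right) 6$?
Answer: $-9396$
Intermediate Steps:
$N{\left(O,J \right)} = 162$ ($N{\left(O,J \right)} = - 9 \left(\left(-3\right) 6\right) = \left(-9\right) \left(-18\right) = 162$)
$- 58 N{\left(4,6 \right)} = \left(-58\right) 162 = -9396$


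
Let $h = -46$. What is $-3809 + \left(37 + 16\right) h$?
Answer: $-6247$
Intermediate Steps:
$-3809 + \left(37 + 16\right) h = -3809 + \left(37 + 16\right) \left(-46\right) = -3809 + 53 \left(-46\right) = -3809 - 2438 = -6247$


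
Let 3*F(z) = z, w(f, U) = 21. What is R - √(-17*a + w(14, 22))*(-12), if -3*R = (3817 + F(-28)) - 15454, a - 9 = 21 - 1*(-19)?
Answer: 34939/9 + 24*I*√203 ≈ 3882.1 + 341.95*I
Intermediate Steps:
F(z) = z/3
a = 49 (a = 9 + (21 - 1*(-19)) = 9 + (21 + 19) = 9 + 40 = 49)
R = 34939/9 (R = -((3817 + (⅓)*(-28)) - 15454)/3 = -((3817 - 28/3) - 15454)/3 = -(11423/3 - 15454)/3 = -⅓*(-34939/3) = 34939/9 ≈ 3882.1)
R - √(-17*a + w(14, 22))*(-12) = 34939/9 - √(-17*49 + 21)*(-12) = 34939/9 - √(-833 + 21)*(-12) = 34939/9 - √(-812)*(-12) = 34939/9 - 2*I*√203*(-12) = 34939/9 - (-24)*I*√203 = 34939/9 + 24*I*√203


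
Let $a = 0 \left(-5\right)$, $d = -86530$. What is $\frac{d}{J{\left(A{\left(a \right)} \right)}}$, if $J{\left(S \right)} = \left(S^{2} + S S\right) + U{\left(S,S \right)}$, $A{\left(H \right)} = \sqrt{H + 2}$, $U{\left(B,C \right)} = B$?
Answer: $- \frac{173060}{7} + \frac{43265 \sqrt{2}}{7} \approx -15982.0$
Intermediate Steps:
$a = 0$
$A{\left(H \right)} = \sqrt{2 + H}$
$J{\left(S \right)} = S + 2 S^{2}$ ($J{\left(S \right)} = \left(S^{2} + S S\right) + S = \left(S^{2} + S^{2}\right) + S = 2 S^{2} + S = S + 2 S^{2}$)
$\frac{d}{J{\left(A{\left(a \right)} \right)}} = - \frac{86530}{\sqrt{2 + 0} \left(1 + 2 \sqrt{2 + 0}\right)} = - \frac{86530}{\sqrt{2} \left(1 + 2 \sqrt{2}\right)} = - 86530 \frac{\sqrt{2}}{2 \left(1 + 2 \sqrt{2}\right)} = - \frac{43265 \sqrt{2}}{1 + 2 \sqrt{2}}$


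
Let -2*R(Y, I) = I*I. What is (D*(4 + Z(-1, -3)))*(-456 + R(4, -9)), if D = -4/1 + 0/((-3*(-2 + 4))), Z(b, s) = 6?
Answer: 19860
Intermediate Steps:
R(Y, I) = -I²/2 (R(Y, I) = -I*I/2 = -I²/2)
D = -4 (D = -4*1 + 0/((-3*2)) = -4 + 0/(-6) = -4 + 0*(-⅙) = -4 + 0 = -4)
(D*(4 + Z(-1, -3)))*(-456 + R(4, -9)) = (-4*(4 + 6))*(-456 - ½*(-9)²) = (-4*10)*(-456 - ½*81) = -40*(-456 - 81/2) = -40*(-993/2) = 19860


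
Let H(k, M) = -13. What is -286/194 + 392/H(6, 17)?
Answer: -39883/1261 ≈ -31.628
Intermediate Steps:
-286/194 + 392/H(6, 17) = -286/194 + 392/(-13) = -286*1/194 + 392*(-1/13) = -143/97 - 392/13 = -39883/1261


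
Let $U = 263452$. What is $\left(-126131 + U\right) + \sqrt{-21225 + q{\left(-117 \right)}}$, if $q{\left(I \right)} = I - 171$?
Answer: $137321 + i \sqrt{21513} \approx 1.3732 \cdot 10^{5} + 146.67 i$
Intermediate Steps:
$q{\left(I \right)} = -171 + I$
$\left(-126131 + U\right) + \sqrt{-21225 + q{\left(-117 \right)}} = \left(-126131 + 263452\right) + \sqrt{-21225 - 288} = 137321 + \sqrt{-21225 - 288} = 137321 + \sqrt{-21513} = 137321 + i \sqrt{21513}$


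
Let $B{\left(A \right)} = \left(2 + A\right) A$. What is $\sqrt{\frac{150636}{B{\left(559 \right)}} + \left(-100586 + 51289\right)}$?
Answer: $\frac{3 i \sqrt{59852263392493}}{104533} \approx 222.03 i$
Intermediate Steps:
$B{\left(A \right)} = A \left(2 + A\right)$
$\sqrt{\frac{150636}{B{\left(559 \right)}} + \left(-100586 + 51289\right)} = \sqrt{\frac{150636}{559 \left(2 + 559\right)} + \left(-100586 + 51289\right)} = \sqrt{\frac{150636}{559 \cdot 561} - 49297} = \sqrt{\frac{150636}{313599} - 49297} = \sqrt{150636 \cdot \frac{1}{313599} - 49297} = \sqrt{\frac{50212}{104533} - 49297} = \sqrt{- \frac{5153113089}{104533}} = \frac{3 i \sqrt{59852263392493}}{104533}$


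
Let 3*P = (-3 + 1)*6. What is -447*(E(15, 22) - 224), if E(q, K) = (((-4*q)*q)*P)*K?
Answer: -35302272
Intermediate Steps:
P = -4 (P = ((-3 + 1)*6)/3 = (-2*6)/3 = (1/3)*(-12) = -4)
E(q, K) = 16*K*q**2 (E(q, K) = (((-4*q)*q)*(-4))*K = (-4*q**2*(-4))*K = (16*q**2)*K = 16*K*q**2)
-447*(E(15, 22) - 224) = -447*(16*22*15**2 - 224) = -447*(16*22*225 - 224) = -447*(79200 - 224) = -447*78976 = -35302272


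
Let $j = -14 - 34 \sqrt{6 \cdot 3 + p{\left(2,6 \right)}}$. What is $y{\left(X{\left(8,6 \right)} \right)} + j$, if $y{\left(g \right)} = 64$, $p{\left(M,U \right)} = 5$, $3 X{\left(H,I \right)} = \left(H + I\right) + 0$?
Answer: $50 - 34 \sqrt{23} \approx -113.06$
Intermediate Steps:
$X{\left(H,I \right)} = \frac{H}{3} + \frac{I}{3}$ ($X{\left(H,I \right)} = \frac{\left(H + I\right) + 0}{3} = \frac{H + I}{3} = \frac{H}{3} + \frac{I}{3}$)
$j = -14 - 34 \sqrt{23}$ ($j = -14 - 34 \sqrt{6 \cdot 3 + 5} = -14 - 34 \sqrt{18 + 5} = -14 - 34 \sqrt{23} \approx -177.06$)
$y{\left(X{\left(8,6 \right)} \right)} + j = 64 - \left(14 + 34 \sqrt{23}\right) = 50 - 34 \sqrt{23}$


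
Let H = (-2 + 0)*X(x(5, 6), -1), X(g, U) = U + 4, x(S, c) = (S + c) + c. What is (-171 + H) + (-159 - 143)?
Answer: -479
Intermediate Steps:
x(S, c) = S + 2*c
X(g, U) = 4 + U
H = -6 (H = (-2 + 0)*(4 - 1) = -2*3 = -6)
(-171 + H) + (-159 - 143) = (-171 - 6) + (-159 - 143) = -177 - 302 = -479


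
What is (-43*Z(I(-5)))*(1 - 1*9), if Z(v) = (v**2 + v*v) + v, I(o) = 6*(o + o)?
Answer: 2456160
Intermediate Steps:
I(o) = 12*o (I(o) = 6*(2*o) = 12*o)
Z(v) = v + 2*v**2 (Z(v) = (v**2 + v**2) + v = 2*v**2 + v = v + 2*v**2)
(-43*Z(I(-5)))*(1 - 1*9) = (-43*12*(-5)*(1 + 2*(12*(-5))))*(1 - 1*9) = (-(-2580)*(1 + 2*(-60)))*(1 - 9) = -(-2580)*(1 - 120)*(-8) = -(-2580)*(-119)*(-8) = -43*7140*(-8) = -307020*(-8) = 2456160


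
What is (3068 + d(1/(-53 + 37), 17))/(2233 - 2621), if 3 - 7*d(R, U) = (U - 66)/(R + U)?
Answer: -5821593/736036 ≈ -7.9094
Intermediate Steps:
d(R, U) = 3/7 - (-66 + U)/(7*(R + U)) (d(R, U) = 3/7 - (U - 66)/(7*(R + U)) = 3/7 - (-66 + U)/(7*(R + U)))
(3068 + d(1/(-53 + 37), 17))/(2233 - 2621) = (3068 + (66 + 2*17 + 3/(-53 + 37))/(7*(1/(-53 + 37) + 17)))/(2233 - 2621) = (3068 + (66 + 34 + 3/(-16))/(7*(1/(-16) + 17)))/(-388) = (3068 + (66 + 34 + 3*(-1/16))/(7*(-1/16 + 17)))*(-1/388) = (3068 + (66 + 34 - 3/16)/(7*(271/16)))*(-1/388) = (3068 + (⅐)*(16/271)*(1597/16))*(-1/388) = (3068 + 1597/1897)*(-1/388) = (5821593/1897)*(-1/388) = -5821593/736036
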